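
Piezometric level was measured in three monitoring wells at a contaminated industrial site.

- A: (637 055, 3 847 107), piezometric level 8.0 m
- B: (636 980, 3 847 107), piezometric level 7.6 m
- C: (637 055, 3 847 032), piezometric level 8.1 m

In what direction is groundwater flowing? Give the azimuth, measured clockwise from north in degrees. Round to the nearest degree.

∂h/∂x = (7.6 − 8.0) / (636980 − 637055) = +0.005333
∂h/∂y = (8.1 − 8.0) / (3847032 − 3847107) = -0.001333
Flow direction (−∇h) has components (-0.005333 E, +0.001333 N).
Azimuth = atan2(E, N) = atan2(-0.005333, +0.001333) = 284.0° ≈ 284°.

284°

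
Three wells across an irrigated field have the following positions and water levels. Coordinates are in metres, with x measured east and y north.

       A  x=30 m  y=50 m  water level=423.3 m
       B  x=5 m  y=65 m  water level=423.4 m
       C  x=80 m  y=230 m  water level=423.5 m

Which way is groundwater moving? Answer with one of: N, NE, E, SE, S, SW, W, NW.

Differences from A: to B (Δx, Δy, Δh) = (-25, 15, +0.1); to C = (50, 180, +0.2).
Solve a·Δx + b·Δy = Δh: det = (-25)·180 − 50·15 = -5250.
∂h/∂x = [(+0.1)·180 − (+0.2)·15] / -5250 = -0.002857
∂h/∂y = [(-25)·(+0.2) − 50·(+0.1)] / -5250 = +0.001905
Flow = −∇h = (+0.002857 east, -0.001905 north), which points southeast.

SE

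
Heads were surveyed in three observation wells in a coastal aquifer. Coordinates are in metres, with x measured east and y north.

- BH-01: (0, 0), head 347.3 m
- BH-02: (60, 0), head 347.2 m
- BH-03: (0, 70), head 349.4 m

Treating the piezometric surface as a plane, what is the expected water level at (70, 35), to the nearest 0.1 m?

348.2 m

∂h/∂x = (347.2 − 347.3) / (60 − 0) = -0.001667
∂h/∂y = (349.4 − 347.3) / (70 − 0) = +0.03000
h(70, 35) = 347.3 + (-0.001667)·(70) + (+0.03000)·(35) = 347.3 -0.117 +1.050 = 348.233 m.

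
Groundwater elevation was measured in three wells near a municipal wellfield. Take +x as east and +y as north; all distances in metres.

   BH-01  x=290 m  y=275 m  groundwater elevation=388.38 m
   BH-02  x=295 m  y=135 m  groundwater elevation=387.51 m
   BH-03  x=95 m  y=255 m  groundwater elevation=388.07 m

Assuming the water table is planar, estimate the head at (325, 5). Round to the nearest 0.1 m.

Three-point gradient (reference BH-01): Δ to BH-02 = (5, -140, -0.87), Δ to BH-03 = (-195, -20, -0.31).
∂h/∂x = +0.0009489, ∂h/∂y = +0.006248 (det = -27400).
h(325, 5) = 388.38 + (+0.0009489)·(35) + (+0.006248)·(-270) = 388.38 +0.033 -1.687 = 386.726 m.

386.7 m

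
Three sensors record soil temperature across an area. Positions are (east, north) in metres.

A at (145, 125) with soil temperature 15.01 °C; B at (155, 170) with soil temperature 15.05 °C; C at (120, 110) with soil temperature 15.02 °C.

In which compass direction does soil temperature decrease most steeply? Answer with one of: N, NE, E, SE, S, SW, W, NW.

Taking A as reference: B−A = (10, 45, +0.04); C−A = (-25, -15, +0.01).
Determinant of the coordinate differences = 10·(-15) − (-25)·45 = 975.
∂T/∂x = [(+0.04)·(-15) − (+0.01)·45] / 975 = -0.001077
∂T/∂y = [10·(+0.01) − (-25)·(+0.04)] / 975 = +0.001128
Steepest decrease is along −∇f = (+0.001077 E, -0.001128 N) → southeast.

SE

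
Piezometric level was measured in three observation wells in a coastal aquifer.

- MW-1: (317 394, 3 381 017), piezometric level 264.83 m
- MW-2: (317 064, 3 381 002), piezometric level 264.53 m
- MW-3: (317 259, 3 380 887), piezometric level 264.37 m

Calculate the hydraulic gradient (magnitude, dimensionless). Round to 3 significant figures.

With h = a·x + b·y + c and MW-1 as origin, the differences give:
  (-330)·a + (-15)·b = -0.30
  (-135)·a + (-130)·b = -0.46
Eliminate b (×(-130) and ×(-15), subtract): 40875·a = 32.100 → a = ∂h/∂x = +0.0007853
Back-substitute: b = ∂h/∂y = +0.002723.
|∇h| = √(0.0007853² + 0.002723²) = 0.002834

0.00283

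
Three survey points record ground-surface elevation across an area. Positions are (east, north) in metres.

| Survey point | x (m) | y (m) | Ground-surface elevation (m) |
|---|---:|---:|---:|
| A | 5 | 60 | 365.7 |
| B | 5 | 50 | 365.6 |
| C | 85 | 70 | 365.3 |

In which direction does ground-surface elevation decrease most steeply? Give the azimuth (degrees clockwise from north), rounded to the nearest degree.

148°

Differences from A: to B (Δx, Δy, Δh) = (0, -10, -0.1); to C = (80, 10, -0.4).
Solve a·Δx + b·Δy = Δz: det = 0·10 − 80·(-10) = 800.
∂z/∂x = [(-0.1)·10 − (-0.4)·(-10)] / 800 = -0.006250
∂z/∂y = [0·(-0.4) − 80·(-0.1)] / 800 = +0.010000
Steepest decrease is along −∇f: components (+0.006250 E, -0.010000 N).
Azimuth = atan2(+0.006250, -0.010000) = 148.0° ≈ 148°.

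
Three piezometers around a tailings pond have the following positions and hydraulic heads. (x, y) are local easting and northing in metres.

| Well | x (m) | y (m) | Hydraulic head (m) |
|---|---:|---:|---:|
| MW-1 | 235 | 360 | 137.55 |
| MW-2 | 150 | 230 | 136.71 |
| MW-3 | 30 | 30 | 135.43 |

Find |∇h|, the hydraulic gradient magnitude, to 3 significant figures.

Differences from MW-1: to MW-2 (Δx, Δy, Δh) = (-85, -130, -0.84); to MW-3 = (-205, -330, -2.12).
Determinant of the coordinate differences = (-85)·(-330) − (-205)·(-130) = 1400.
∂h/∂x = [(-0.84)·(-330) − (-2.12)·(-130)] / 1400 = +0.001143
∂h/∂y = [(-85)·(-2.12) − (-205)·(-0.84)] / 1400 = +0.005714
|∇h| = √(0.001143² + 0.005714²) = 0.005827

0.00583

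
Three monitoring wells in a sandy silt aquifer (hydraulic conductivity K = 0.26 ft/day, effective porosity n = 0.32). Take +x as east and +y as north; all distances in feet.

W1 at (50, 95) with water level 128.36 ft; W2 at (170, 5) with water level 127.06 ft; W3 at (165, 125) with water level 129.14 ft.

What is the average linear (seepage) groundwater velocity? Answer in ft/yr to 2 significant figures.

Three-point gradient (reference W1): Δ to W2 = (120, -90, -1.30), Δ to W3 = (115, 30, +0.78).
∂h/∂x = +0.002237, ∂h/∂y = +0.01743 (det = 13950).
|∇h| = √(0.002237² + 0.01743²) = 0.01757
Seepage velocity v = K·i/n = 0.26 × 0.01757 / 0.32 = 0.01428 ft/day = 5.216 ft/yr.

5.2 ft/yr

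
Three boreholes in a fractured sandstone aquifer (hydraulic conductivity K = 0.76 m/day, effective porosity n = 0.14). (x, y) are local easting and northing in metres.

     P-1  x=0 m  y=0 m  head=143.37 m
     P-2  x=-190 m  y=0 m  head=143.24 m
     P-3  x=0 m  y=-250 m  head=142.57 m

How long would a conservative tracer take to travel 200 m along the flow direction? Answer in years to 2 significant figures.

∂h/∂x = (143.24 − 143.37) / (-190 − 0) = +0.0006842
∂h/∂y = (142.57 − 143.37) / (-250 − 0) = +0.003200
|∇h| = √(0.0006842² + 0.003200²) = 0.003272
Seepage velocity v = K·i/n = 0.76 × 0.003272 / 0.14 = 0.01776 m/day.
t = 200 / 0.01776 = 1.126e+04 days = 30.8 years.

31 years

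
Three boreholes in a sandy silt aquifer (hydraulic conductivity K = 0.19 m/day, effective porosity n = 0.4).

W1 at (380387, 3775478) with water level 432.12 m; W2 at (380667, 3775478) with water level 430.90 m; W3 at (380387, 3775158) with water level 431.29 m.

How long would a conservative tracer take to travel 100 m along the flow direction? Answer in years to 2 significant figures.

110 years

∂h/∂x = (430.90 − 432.12) / (380667 − 380387) = -0.004357
∂h/∂y = (431.29 − 432.12) / (3775158 − 3775478) = +0.002594
|∇h| = √(-0.004357² + 0.002594²) = 0.005071
Seepage velocity v = K·i/n = 0.19 × 0.005071 / 0.4 = 0.002409 m/day.
t = 100 / 0.002409 = 4.151e+04 days = 114 years.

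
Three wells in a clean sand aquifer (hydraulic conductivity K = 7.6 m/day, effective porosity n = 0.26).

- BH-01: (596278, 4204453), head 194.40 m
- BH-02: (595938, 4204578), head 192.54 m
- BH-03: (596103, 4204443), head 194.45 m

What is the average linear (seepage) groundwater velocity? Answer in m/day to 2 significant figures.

Taking BH-01 as reference: BH-02−BH-01 = (-340, 125, -1.86); BH-03−BH-01 = (-175, -10, +0.05).
Solve a·Δx + b·Δy = Δh: det = (-340)·(-10) − (-175)·125 = 25275.
∂h/∂x = [(-1.86)·(-10) − (+0.05)·125] / 25275 = +0.0004886
∂h/∂y = [(-340)·(+0.05) − (-175)·(-1.86)] / 25275 = -0.01355
|∇h| = √(0.0004886² + -0.01355²) = 0.01356
Seepage velocity v = K·i/n = 7.6 × 0.01356 / 0.26 = 0.3964 m/day.

0.40 m/day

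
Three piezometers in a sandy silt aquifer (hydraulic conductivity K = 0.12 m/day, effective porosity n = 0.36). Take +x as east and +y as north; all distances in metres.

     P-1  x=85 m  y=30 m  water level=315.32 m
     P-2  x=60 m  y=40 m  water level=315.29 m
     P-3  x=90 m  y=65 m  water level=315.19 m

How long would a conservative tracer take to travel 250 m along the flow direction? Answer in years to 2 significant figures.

560 years

Three-point gradient (reference P-1): Δ to P-2 = (-25, 10, -0.03), Δ to P-3 = (5, 35, -0.13).
∂h/∂x = -0.0002703, ∂h/∂y = -0.003676 (det = -925).
|∇h| = √(-0.0002703² + -0.003676²) = 0.003686
Seepage velocity v = K·i/n = 0.12 × 0.003686 / 0.36 = 0.001229 m/day.
t = 250 / 0.001229 = 2.034e+05 days = 557 years.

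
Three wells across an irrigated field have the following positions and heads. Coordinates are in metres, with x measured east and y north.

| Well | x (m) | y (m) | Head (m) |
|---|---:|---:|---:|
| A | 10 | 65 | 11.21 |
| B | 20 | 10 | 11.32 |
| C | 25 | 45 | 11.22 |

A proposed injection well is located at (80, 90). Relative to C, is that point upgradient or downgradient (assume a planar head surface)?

downgradient

Differences from A: to B (Δx, Δy, Δh) = (10, -55, +0.11); to C = (15, -20, +0.01).
Determinant of the coordinate differences = 10·(-20) − 15·(-55) = 625.
∂h/∂x = [(+0.11)·(-20) − (+0.01)·(-55)] / 625 = -0.002640
∂h/∂y = [10·(+0.01) − 15·(+0.11)] / 625 = -0.002480
Head at (80, 90) = 11.21 + (-0.002640)·(70) + (-0.002480)·(25) = 10.96 m.
That is lower than the 11.22 m at C, so the point is downgradient.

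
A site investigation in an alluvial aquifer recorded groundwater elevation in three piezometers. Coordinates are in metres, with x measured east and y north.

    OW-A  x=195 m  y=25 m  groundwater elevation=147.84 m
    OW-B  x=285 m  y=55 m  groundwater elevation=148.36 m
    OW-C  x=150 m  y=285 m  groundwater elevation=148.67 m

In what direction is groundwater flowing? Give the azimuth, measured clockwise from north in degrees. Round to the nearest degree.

With h = a·x + b·y + c and OW-A as origin, the differences give:
  90·a + 30·b = +0.52
  (-45)·a + 260·b = +0.83
Eliminate b (×260 and ×30, subtract): 24750·a = 110.300 → a = ∂h/∂x = +0.004457
Back-substitute: b = ∂h/∂y = +0.003964.
Flow direction (−∇h) has components (-0.004457 E, -0.003964 N).
Azimuth = atan2(E, N) = atan2(-0.004457, -0.003964) = 228.4° ≈ 228°.

228°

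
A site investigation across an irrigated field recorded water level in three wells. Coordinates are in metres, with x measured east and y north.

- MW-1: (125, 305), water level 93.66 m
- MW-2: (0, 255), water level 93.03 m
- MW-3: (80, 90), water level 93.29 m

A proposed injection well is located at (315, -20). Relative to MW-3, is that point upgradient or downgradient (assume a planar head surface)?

upgradient

Differences from MW-1: to MW-2 (Δx, Δy, Δh) = (-125, -50, -0.63); to MW-3 = (-45, -215, -0.37).
Determinant of the coordinate differences = (-125)·(-215) − (-45)·(-50) = 24625.
∂h/∂x = [(-0.63)·(-215) − (-0.37)·(-50)] / 24625 = +0.004749
∂h/∂y = [(-125)·(-0.37) − (-45)·(-0.63)] / 24625 = +0.0007269
Head at (315, -20) = 93.66 + (+0.004749)·(190) + (+0.0007269)·(-325) = 94.33 m.
That is higher than the 93.29 m at MW-3, so the point is upgradient.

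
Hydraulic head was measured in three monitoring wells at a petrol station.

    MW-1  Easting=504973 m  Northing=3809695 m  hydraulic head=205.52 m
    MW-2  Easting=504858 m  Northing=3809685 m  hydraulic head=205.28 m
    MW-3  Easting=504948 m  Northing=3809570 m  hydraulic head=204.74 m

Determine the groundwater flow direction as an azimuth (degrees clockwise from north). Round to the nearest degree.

195°

With h = a·x + b·y + c and MW-1 as origin, the differences give:
  (-115)·a + (-10)·b = -0.24
  (-25)·a + (-125)·b = -0.78
Eliminate b (×(-125) and ×(-10), subtract): 14125·a = 22.200 → a = ∂h/∂x = +0.001572
Back-substitute: b = ∂h/∂y = +0.005926.
Flow direction (−∇h) has components (-0.001572 E, -0.005926 N).
Azimuth = atan2(E, N) = atan2(-0.001572, -0.005926) = 194.9° ≈ 195°.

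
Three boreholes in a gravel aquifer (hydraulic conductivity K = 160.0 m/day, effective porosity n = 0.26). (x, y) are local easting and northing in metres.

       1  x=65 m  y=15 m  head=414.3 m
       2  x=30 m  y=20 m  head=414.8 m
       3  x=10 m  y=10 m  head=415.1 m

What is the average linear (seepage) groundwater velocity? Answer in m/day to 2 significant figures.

With h = a·x + b·y + c and 1 as origin, the differences give:
  (-35)·a + 5·b = +0.5
  (-55)·a + (-5)·b = +0.8
Eliminate b (×(-5) and ×5, subtract): 450·a = -6.50 → a = ∂h/∂x = -0.01444
Back-substitute: b = ∂h/∂y = -0.001111.
|∇h| = √(-0.01444² + -0.001111²) = 0.01448
Seepage velocity v = K·i/n = 160.0 × 0.01448 / 0.26 = 8.911 m/day.

8.9 m/day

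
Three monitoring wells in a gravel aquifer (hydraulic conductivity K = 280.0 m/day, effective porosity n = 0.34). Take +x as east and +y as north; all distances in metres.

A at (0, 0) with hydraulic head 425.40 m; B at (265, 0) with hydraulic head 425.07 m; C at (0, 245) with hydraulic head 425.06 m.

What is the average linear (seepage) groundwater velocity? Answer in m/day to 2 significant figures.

1.5 m/day

∂h/∂x = (425.07 − 425.40) / (265 − 0) = -0.001245
∂h/∂y = (425.06 − 425.40) / (245 − 0) = -0.001388
|∇h| = √(-0.001245² + -0.001388²) = 0.001865
Seepage velocity v = K·i/n = 280.0 × 0.001865 / 0.34 = 1.536 m/day.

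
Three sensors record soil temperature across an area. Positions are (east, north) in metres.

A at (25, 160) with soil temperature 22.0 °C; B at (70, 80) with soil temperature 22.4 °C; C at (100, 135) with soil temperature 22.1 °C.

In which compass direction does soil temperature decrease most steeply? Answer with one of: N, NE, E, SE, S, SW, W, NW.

N

Taking A as reference: B−A = (45, -80, +0.4); C−A = (75, -25, +0.1).
Solve a·Δx + b·Δy = ΔT: det = 45·(-25) − 75·(-80) = 4875.
∂T/∂x = [(+0.4)·(-25) − (+0.1)·(-80)] / 4875 = -0.0004103
∂T/∂y = [45·(+0.1) − 75·(+0.4)] / 4875 = -0.005231
Steepest decrease is along −∇f = (+0.0004103 E, +0.005231 N) → north.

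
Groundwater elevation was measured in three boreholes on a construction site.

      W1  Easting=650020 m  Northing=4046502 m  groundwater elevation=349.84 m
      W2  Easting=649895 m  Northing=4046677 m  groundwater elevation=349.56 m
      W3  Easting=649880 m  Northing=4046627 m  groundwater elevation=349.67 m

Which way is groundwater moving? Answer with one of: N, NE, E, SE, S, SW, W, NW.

Differences from W1: to W2 (Δx, Δy, Δh) = (-125, 175, -0.28); to W3 = (-140, 125, -0.17).
Solve a·Δx + b·Δy = Δh: det = (-125)·125 − (-140)·175 = 8875.
∂h/∂x = [(-0.28)·125 − (-0.17)·175] / 8875 = -0.0005915
∂h/∂y = [(-125)·(-0.17) − (-140)·(-0.28)] / 8875 = -0.002023
Flow = −∇h = (+0.0005915 east, +0.002023 north), which points north.

N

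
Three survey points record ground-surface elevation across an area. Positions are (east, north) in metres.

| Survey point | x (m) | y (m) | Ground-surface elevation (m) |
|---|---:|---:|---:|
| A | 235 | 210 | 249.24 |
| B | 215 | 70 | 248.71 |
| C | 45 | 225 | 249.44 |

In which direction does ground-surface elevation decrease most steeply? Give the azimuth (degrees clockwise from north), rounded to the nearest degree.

Differences from A: to B (Δx, Δy, Δh) = (-20, -140, -0.53); to C = (-190, 15, +0.20).
Determinant of the coordinate differences = (-20)·15 − (-190)·(-140) = -26900.
∂z/∂x = [(-0.53)·15 − (+0.20)·(-140)] / -26900 = -0.0007454
∂z/∂y = [(-20)·(+0.20) − (-190)·(-0.53)] / -26900 = +0.003892
Steepest decrease is along −∇f: components (+0.0007454 E, -0.003892 N).
Azimuth = atan2(+0.0007454, -0.003892) = 169.2° ≈ 169°.

169°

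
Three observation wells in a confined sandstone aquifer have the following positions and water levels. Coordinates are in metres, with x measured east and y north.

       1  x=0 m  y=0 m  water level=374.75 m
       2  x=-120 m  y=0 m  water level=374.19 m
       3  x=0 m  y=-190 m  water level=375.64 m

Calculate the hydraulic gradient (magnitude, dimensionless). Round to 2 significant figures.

0.0066

∂h/∂x = (374.19 − 374.75) / (-120 − 0) = +0.004667
∂h/∂y = (375.64 − 374.75) / (-190 − 0) = -0.004684
|∇h| = √(0.004667² + -0.004684²) = 0.006612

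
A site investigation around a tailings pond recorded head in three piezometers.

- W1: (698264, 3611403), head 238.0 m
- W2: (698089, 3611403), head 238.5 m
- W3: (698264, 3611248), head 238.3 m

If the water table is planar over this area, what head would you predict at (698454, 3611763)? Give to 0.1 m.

236.8 m

∂h/∂x = (238.5 − 238.0) / (698089 − 698264) = -0.002857
∂h/∂y = (238.3 − 238.0) / (3611248 − 3611403) = -0.001935
h(698454, 3611763) = 238.0 + (-0.002857)·(190) + (-0.001935)·(360) = 238.0 -0.543 -0.697 = 236.760 m.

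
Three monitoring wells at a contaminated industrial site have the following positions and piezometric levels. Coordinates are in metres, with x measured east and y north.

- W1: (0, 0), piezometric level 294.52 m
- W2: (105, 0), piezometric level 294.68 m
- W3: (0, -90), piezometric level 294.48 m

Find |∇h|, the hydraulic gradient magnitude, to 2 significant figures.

∂h/∂x = (294.68 − 294.52) / (105 − 0) = +0.001524
∂h/∂y = (294.48 − 294.52) / (-90 − 0) = +0.0004444
|∇h| = √(0.001524² + 0.0004444²) = 0.001587

0.0016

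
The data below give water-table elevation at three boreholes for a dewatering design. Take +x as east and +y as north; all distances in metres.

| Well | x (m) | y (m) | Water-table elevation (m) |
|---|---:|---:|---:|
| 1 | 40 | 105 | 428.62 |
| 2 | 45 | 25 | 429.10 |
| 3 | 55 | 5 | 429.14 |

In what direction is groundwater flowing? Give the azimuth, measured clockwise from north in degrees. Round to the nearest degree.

054°

Taking 1 as reference: 2−1 = (5, -80, +0.48); 3−1 = (15, -100, +0.52).
Solve a·Δx + b·Δy = Δh: det = 5·(-100) − 15·(-80) = 700.
∂h/∂x = [(+0.48)·(-100) − (+0.52)·(-80)] / 700 = -0.009143
∂h/∂y = [5·(+0.52) − 15·(+0.48)] / 700 = -0.006571
Flow direction (−∇h) has components (+0.009143 E, +0.006571 N).
Azimuth = atan2(E, N) = atan2(+0.009143, +0.006571) = 54.3° ≈ 054°.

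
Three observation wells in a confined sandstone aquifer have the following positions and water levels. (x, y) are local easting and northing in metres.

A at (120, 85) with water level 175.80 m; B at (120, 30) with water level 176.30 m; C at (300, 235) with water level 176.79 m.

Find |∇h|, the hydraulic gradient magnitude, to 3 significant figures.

Differences from A: to B (Δx, Δy, Δh) = (0, -55, +0.50); to C = (180, 150, +0.99).
Solve a·Δx + b·Δy = Δh: det = 0·150 − 180·(-55) = 9900.
∂h/∂x = [(+0.50)·150 − (+0.99)·(-55)] / 9900 = +0.01308
∂h/∂y = [0·(+0.99) − 180·(+0.50)] / 9900 = -0.009091
|∇h| = √(0.01308² + -0.009091²) = 0.01593

0.0159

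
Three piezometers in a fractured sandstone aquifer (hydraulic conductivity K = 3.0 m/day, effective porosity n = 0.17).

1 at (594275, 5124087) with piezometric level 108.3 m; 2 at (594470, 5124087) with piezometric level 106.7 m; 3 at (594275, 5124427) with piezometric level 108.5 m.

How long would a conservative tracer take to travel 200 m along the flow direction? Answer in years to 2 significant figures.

∂h/∂x = (106.7 − 108.3) / (594470 − 594275) = -0.008205
∂h/∂y = (108.5 − 108.3) / (5124427 − 5124087) = +0.0005882
|∇h| = √(-0.008205² + 0.0005882²) = 0.008226
Seepage velocity v = K·i/n = 3.0 × 0.008226 / 0.17 = 0.1452 m/day.
t = 200 / 0.1452 = 1377 days = 3.77 years.

3.8 years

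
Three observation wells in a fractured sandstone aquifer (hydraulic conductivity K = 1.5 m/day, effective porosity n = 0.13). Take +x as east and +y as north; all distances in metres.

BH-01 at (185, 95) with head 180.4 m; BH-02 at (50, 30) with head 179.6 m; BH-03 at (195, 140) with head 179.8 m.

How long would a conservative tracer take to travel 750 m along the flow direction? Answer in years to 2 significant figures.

8.3 years

With h = a·x + b·y + c and BH-01 as origin, the differences give:
  (-135)·a + (-65)·b = -0.8
  10·a + 45·b = -0.6
Eliminate b (×45 and ×(-65), subtract): -5425·a = -75.00 → a = ∂h/∂x = +0.01382
Back-substitute: b = ∂h/∂y = -0.01641.
|∇h| = √(0.01382² + -0.01641²) = 0.02145
Seepage velocity v = K·i/n = 1.5 × 0.02145 / 0.13 = 0.2475 m/day.
t = 750 / 0.2475 = 3030 days = 8.3 years.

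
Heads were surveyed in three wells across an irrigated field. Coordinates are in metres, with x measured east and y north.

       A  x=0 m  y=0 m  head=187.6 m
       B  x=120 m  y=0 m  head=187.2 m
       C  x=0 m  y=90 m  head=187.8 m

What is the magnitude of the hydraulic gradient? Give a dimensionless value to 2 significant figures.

∂h/∂x = (187.2 − 187.6) / (120 − 0) = -0.003333
∂h/∂y = (187.8 − 187.6) / (90 − 0) = +0.002222
|∇h| = √(-0.003333² + 0.002222²) = 0.004006

0.0040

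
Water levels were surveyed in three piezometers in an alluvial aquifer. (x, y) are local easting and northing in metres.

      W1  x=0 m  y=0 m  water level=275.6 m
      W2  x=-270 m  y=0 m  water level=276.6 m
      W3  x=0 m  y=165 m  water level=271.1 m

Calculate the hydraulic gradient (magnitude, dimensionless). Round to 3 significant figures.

0.0275

∂h/∂x = (276.6 − 275.6) / (-270 − 0) = -0.003704
∂h/∂y = (271.1 − 275.6) / (165 − 0) = -0.02727
|∇h| = √(-0.003704² + -0.02727²) = 0.02752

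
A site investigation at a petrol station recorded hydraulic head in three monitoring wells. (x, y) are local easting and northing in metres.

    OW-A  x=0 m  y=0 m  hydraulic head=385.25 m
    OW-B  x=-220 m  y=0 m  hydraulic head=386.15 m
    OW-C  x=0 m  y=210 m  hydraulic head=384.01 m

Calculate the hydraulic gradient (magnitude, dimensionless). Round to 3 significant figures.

0.00718

∂h/∂x = (386.15 − 385.25) / (-220 − 0) = -0.004091
∂h/∂y = (384.01 − 385.25) / (210 − 0) = -0.005905
|∇h| = √(-0.004091² + -0.005905²) = 0.007184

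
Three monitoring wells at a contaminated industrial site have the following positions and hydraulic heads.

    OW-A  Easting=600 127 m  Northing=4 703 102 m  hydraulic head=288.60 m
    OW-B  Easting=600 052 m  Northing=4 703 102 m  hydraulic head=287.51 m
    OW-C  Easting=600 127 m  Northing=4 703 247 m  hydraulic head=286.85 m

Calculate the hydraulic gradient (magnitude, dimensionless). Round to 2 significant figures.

∂h/∂x = (287.51 − 288.60) / (600052 − 600127) = +0.01453
∂h/∂y = (286.85 − 288.60) / (4703247 − 4703102) = -0.01207
|∇h| = √(0.01453² + -0.01207²) = 0.01889

0.019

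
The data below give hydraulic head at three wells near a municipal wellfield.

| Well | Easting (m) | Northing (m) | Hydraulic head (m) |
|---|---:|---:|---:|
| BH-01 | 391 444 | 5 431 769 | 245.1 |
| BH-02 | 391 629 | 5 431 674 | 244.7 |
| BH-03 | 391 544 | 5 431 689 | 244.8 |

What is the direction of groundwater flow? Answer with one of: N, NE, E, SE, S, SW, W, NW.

Taking BH-01 as reference: BH-02−BH-01 = (185, -95, -0.4); BH-03−BH-01 = (100, -80, -0.3).
Solve a·Δx + b·Δy = Δh: det = 185·(-80) − 100·(-95) = -5300.
∂h/∂x = [(-0.4)·(-80) − (-0.3)·(-95)] / -5300 = -0.0006604
∂h/∂y = [185·(-0.3) − 100·(-0.4)] / -5300 = +0.002925
Flow = −∇h = (+0.0006604 east, -0.002925 north), which points south.

S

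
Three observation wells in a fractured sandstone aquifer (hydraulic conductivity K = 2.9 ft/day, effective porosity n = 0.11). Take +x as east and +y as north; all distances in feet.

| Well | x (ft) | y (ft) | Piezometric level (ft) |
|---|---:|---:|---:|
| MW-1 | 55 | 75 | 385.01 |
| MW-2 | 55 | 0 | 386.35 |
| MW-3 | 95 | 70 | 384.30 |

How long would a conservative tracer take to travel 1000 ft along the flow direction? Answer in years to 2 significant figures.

3.9 years

Three-point gradient (reference MW-1): Δ to MW-2 = (0, -75, +1.34), Δ to MW-3 = (40, -5, -0.71).
∂h/∂x = -0.01998, ∂h/∂y = -0.01787 (det = 3000).
|∇h| = √(-0.01998² + -0.01787²) = 0.02681
Seepage velocity v = K·i/n = 2.9 × 0.02681 / 0.11 = 0.7068 ft/day.
t = 1000 / 0.7068 = 1415 days = 3.87 years.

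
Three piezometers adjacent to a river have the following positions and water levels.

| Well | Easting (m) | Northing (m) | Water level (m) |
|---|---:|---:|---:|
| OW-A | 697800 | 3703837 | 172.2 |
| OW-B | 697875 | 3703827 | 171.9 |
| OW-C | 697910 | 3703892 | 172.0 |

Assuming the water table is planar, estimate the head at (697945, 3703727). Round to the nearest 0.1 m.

171.3 m

Differences from OW-A: to OW-B (Δx, Δy, Δh) = (75, -10, -0.3); to OW-C = (110, 55, -0.2).
Determinant of the coordinate differences = 75·55 − 110·(-10) = 5225.
∂h/∂x = [(-0.3)·55 − (-0.2)·(-10)] / 5225 = -0.003541
∂h/∂y = [75·(-0.2) − 110·(-0.3)] / 5225 = +0.003445
h(697945, 3703727) = 172.2 + (-0.003541)·(145) + (+0.003445)·(-110) = 172.2 -0.513 -0.379 = 171.308 m.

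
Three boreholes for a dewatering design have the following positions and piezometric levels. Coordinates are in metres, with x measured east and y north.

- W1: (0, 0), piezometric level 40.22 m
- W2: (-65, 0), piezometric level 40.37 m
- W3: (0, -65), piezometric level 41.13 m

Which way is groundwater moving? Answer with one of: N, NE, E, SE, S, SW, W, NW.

N

∂h/∂x = (40.37 − 40.22) / (-65 − 0) = -0.002308
∂h/∂y = (41.13 − 40.22) / (-65 − 0) = -0.01400
Flow = −∇h = (+0.002308 east, +0.01400 north), which points north.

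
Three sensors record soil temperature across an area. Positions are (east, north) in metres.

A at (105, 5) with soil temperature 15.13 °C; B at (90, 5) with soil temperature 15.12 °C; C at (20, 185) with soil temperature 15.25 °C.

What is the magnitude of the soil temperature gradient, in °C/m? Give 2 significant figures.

Taking A as reference: B−A = (-15, 0, -0.01); C−A = (-85, 180, +0.12).
Solve a·Δx + b·Δy = ΔT: det = (-15)·180 − (-85)·0 = -2700.
∂T/∂x = [(-0.01)·180 − (+0.12)·0] / -2700 = +0.0006667
∂T/∂y = [(-15)·(+0.12) − (-85)·(-0.01)] / -2700 = +0.0009815
|∇f| = √(0.0006667² + 0.0009815²) = 0.001187 °C/m

0.0012 °C/m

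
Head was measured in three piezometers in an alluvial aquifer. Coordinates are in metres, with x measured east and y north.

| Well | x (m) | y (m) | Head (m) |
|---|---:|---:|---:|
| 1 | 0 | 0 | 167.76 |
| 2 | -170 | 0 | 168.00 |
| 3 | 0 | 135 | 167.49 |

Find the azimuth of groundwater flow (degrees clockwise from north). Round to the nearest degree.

035°

∂h/∂x = (168.00 − 167.76) / (-170 − 0) = -0.001412
∂h/∂y = (167.49 − 167.76) / (135 − 0) = -0.002000
Flow direction (−∇h) has components (+0.001412 E, +0.002000 N).
Azimuth = atan2(E, N) = atan2(+0.001412, +0.002000) = 35.2° ≈ 035°.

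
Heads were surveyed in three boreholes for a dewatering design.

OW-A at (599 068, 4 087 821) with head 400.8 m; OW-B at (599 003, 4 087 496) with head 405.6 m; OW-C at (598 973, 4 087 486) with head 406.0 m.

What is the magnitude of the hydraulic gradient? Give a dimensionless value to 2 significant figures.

0.016

Differences from OW-A: to OW-B (Δx, Δy, Δh) = (-65, -325, +4.8); to OW-C = (-95, -335, +5.2).
Determinant of the coordinate differences = (-65)·(-335) − (-95)·(-325) = -9100.
∂h/∂x = [(+4.8)·(-335) − (+5.2)·(-325)] / -9100 = -0.009011
∂h/∂y = [(-65)·(+5.2) − (-95)·(+4.8)] / -9100 = -0.01297
|∇h| = √(-0.009011² + -0.01297²) = 0.01579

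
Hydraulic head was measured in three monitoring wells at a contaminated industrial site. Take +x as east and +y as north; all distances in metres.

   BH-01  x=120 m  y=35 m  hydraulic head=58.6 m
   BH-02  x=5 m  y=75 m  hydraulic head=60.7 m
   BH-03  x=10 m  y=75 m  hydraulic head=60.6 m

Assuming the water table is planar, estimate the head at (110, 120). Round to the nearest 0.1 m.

With h = a·x + b·y + c and BH-01 as origin, the differences give:
  (-115)·a + 40·b = +2.1
  (-110)·a + 40·b = +2.0
Eliminate b (×40 and ×40, subtract): -200·a = 4.00 → a = ∂h/∂x = -0.02000
Back-substitute: b = ∂h/∂y = -0.005000.
h(110, 120) = 58.6 + (-0.02000)·(-10) + (-0.005000)·(85) = 58.6 +0.200 -0.425 = 58.375 m.

58.4 m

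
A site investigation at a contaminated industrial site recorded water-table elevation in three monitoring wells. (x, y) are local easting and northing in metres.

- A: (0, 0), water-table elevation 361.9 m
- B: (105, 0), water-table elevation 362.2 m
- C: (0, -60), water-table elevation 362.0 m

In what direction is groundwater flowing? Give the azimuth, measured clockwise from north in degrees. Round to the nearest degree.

∂h/∂x = (362.2 − 361.9) / (105 − 0) = +0.002857
∂h/∂y = (362.0 − 361.9) / (-60 − 0) = -0.001667
Flow direction (−∇h) has components (-0.002857 E, +0.001667 N).
Azimuth = atan2(E, N) = atan2(-0.002857, +0.001667) = 300.3° ≈ 300°.

300°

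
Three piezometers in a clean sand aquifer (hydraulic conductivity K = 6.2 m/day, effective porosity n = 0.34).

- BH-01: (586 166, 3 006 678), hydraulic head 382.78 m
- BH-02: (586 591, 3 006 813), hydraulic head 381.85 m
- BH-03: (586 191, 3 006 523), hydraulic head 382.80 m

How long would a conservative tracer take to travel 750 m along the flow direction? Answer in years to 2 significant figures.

54 years

Taking BH-01 as reference: BH-02−BH-01 = (425, 135, -0.93); BH-03−BH-01 = (25, -155, +0.02).
Determinant of the coordinate differences = 425·(-155) − 25·135 = -69250.
∂h/∂x = [(-0.93)·(-155) − (+0.02)·135] / -69250 = -0.002043
∂h/∂y = [425·(+0.02) − 25·(-0.93)] / -69250 = -0.0004585
|∇h| = √(-0.002043² + -0.0004585²) = 0.002094
Seepage velocity v = K·i/n = 6.2 × 0.002094 / 0.34 = 0.03818 m/day.
t = 750 / 0.03818 = 1.964e+04 days = 53.8 years.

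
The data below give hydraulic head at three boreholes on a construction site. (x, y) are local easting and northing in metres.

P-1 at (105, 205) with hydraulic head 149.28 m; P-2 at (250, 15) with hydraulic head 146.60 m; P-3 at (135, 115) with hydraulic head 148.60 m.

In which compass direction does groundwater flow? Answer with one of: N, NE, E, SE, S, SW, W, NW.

With h = a·x + b·y + c and P-1 as origin, the differences give:
  145·a + (-190)·b = -2.68
  30·a + (-90)·b = -0.68
Eliminate b (×(-90) and ×(-190), subtract): -7350·a = 112.000 → a = ∂h/∂x = -0.01524
Back-substitute: b = ∂h/∂y = +0.002476.
Flow = −∇h = (+0.01524 east, -0.002476 north), which points east.

E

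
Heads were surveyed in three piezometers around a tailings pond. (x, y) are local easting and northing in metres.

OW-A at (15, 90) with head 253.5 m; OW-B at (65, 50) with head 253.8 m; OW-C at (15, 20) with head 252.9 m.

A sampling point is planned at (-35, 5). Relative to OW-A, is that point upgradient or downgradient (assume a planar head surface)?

downgradient

Differences from OW-A: to OW-B (Δx, Δy, Δh) = (50, -40, +0.3); to OW-C = (0, -70, -0.6).
Solve a·Δx + b·Δy = Δh: det = 50·(-70) − 0·(-40) = -3500.
∂h/∂x = [(+0.3)·(-70) − (-0.6)·(-40)] / -3500 = +0.01286
∂h/∂y = [50·(-0.6) − 0·(+0.3)] / -3500 = +0.008571
Head at (-35, 5) = 253.5 + (+0.01286)·(-50) + (+0.008571)·(-85) = 252.13 m.
That is lower than the 253.5 m at OW-A, so the point is downgradient.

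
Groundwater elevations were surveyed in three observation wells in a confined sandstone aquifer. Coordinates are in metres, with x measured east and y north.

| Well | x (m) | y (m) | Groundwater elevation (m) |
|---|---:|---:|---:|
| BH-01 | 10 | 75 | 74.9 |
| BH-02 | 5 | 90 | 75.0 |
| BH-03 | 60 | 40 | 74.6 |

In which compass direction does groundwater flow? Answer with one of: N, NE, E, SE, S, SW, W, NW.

S

Taking BH-01 as reference: BH-02−BH-01 = (-5, 15, +0.1); BH-03−BH-01 = (50, -35, -0.3).
Solve a·Δx + b·Δy = Δh: det = (-5)·(-35) − 50·15 = -575.
∂h/∂x = [(+0.1)·(-35) − (-0.3)·15] / -575 = -0.001739
∂h/∂y = [(-5)·(-0.3) − 50·(+0.1)] / -575 = +0.006087
Flow = −∇h = (+0.001739 east, -0.006087 north), which points south.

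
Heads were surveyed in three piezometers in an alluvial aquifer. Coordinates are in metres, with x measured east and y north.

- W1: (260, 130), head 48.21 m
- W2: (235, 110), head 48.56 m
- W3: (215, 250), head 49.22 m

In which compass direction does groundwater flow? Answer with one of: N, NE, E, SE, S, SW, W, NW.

With h = a·x + b·y + c and W1 as origin, the differences give:
  (-25)·a + (-20)·b = +0.35
  (-45)·a + 120·b = +1.01
Eliminate b (×120 and ×(-20), subtract): -3900·a = 62.200 → a = ∂h/∂x = -0.01595
Back-substitute: b = ∂h/∂y = +0.002436.
Flow = −∇h = (+0.01595 east, -0.002436 north), which points east.

E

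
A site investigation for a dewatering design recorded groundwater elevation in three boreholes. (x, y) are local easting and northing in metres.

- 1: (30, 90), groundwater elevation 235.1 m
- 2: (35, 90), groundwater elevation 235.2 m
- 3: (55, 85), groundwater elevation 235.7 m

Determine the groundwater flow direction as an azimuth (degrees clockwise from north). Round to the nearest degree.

Differences from 1: to 2 (Δx, Δy, Δh) = (5, 0, +0.1); to 3 = (25, -5, +0.6).
Solve a·Δx + b·Δy = Δh: det = 5·(-5) − 25·0 = -25.
∂h/∂x = [(+0.1)·(-5) − (+0.6)·0] / -25 = +0.02000
∂h/∂y = [5·(+0.6) − 25·(+0.1)] / -25 = -0.02000
Flow direction (−∇h) has components (-0.02000 E, +0.02000 N).
Azimuth = atan2(E, N) = atan2(-0.02000, +0.02000) = 315.0° ≈ 315°.

315°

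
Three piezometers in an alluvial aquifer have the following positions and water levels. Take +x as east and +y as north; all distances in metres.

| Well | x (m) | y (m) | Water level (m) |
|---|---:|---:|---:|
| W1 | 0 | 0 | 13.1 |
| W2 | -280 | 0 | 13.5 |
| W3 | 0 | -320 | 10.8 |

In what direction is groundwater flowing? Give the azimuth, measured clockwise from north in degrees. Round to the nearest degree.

169°

∂h/∂x = (13.5 − 13.1) / (-280 − 0) = -0.001429
∂h/∂y = (10.8 − 13.1) / (-320 − 0) = +0.007187
Flow direction (−∇h) has components (+0.001429 E, -0.007187 N).
Azimuth = atan2(E, N) = atan2(+0.001429, -0.007187) = 168.8° ≈ 169°.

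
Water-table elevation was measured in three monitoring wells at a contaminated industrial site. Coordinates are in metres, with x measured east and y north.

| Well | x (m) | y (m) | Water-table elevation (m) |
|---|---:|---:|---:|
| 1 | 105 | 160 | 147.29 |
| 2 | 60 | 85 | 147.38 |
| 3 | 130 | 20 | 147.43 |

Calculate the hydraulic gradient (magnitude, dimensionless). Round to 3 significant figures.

Differences from 1: to 2 (Δx, Δy, Δh) = (-45, -75, +0.09); to 3 = (25, -140, +0.14).
Determinant of the coordinate differences = (-45)·(-140) − 25·(-75) = 8175.
∂h/∂x = [(+0.09)·(-140) − (+0.14)·(-75)] / 8175 = -0.0002569
∂h/∂y = [(-45)·(+0.14) − 25·(+0.09)] / 8175 = -0.001046
|∇h| = √(-0.0002569² + -0.001046²) = 0.001077

0.00108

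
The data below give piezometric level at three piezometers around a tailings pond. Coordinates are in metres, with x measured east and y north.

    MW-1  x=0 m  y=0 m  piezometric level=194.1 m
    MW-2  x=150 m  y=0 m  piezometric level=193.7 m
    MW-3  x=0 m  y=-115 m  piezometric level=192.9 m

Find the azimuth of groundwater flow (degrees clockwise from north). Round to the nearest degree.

∂h/∂x = (193.7 − 194.1) / (150 − 0) = -0.002667
∂h/∂y = (192.9 − 194.1) / (-115 − 0) = +0.01043
Flow direction (−∇h) has components (+0.002667 E, -0.01043 N).
Azimuth = atan2(E, N) = atan2(+0.002667, -0.01043) = 165.7° ≈ 166°.

166°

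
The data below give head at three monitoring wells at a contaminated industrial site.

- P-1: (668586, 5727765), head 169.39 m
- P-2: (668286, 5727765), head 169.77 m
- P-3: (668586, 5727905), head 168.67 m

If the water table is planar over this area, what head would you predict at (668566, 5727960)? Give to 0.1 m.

∂h/∂x = (169.77 − 169.39) / (668286 − 668586) = -0.001267
∂h/∂y = (168.67 − 169.39) / (5727905 − 5727765) = -0.005143
h(668566, 5727960) = 169.39 + (-0.001267)·(-20) + (-0.005143)·(195) = 169.39 +0.025 -1.003 = 168.412 m.

168.4 m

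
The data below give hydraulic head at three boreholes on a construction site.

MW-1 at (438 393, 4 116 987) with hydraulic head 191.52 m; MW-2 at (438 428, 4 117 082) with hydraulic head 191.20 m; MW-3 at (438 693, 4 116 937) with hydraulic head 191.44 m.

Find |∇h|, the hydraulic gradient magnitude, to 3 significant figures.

0.00318

Differences from MW-1: to MW-2 (Δx, Δy, Δh) = (35, 95, -0.32); to MW-3 = (300, -50, -0.08).
Solve a·Δx + b·Δy = Δh: det = 35·(-50) − 300·95 = -30250.
∂h/∂x = [(-0.32)·(-50) − (-0.08)·95] / -30250 = -0.0007802
∂h/∂y = [35·(-0.08) − 300·(-0.32)] / -30250 = -0.003081
|∇h| = √(-0.0007802² + -0.003081²) = 0.003178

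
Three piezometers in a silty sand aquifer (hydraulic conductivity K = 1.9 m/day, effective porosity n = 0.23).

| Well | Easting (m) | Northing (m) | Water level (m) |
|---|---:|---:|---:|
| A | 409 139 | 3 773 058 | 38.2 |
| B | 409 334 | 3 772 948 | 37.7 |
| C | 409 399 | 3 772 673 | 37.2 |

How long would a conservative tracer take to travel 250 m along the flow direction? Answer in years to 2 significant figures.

With h = a·x + b·y + c and A as origin, the differences give:
  195·a + (-110)·b = -0.5
  260·a + (-385)·b = -1.0
Eliminate b (×(-385) and ×(-110), subtract): -46475·a = 82.50 → a = ∂h/∂x = -0.001775
Back-substitute: b = ∂h/∂y = +0.001399.
|∇h| = √(-0.001775² + 0.001399²) = 0.00226
Seepage velocity v = K·i/n = 1.9 × 0.00226 / 0.23 = 0.01867 m/day.
t = 250 / 0.01867 = 1.339e+04 days = 36.7 years.

37 years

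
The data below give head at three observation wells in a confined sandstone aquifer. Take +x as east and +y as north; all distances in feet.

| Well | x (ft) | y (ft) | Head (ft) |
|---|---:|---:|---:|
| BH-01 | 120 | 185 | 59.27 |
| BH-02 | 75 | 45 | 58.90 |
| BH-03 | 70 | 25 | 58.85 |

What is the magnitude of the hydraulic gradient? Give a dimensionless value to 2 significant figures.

With h = a·x + b·y + c and BH-01 as origin, the differences give:
  (-45)·a + (-140)·b = -0.37
  (-50)·a + (-160)·b = -0.42
Eliminate b (×(-160) and ×(-140), subtract): 200·a = 0.400 → a = ∂h/∂x = +0.002000
Back-substitute: b = ∂h/∂y = +0.002000.
|∇h| = √(0.002000² + 0.002000²) = 0.002828

0.0028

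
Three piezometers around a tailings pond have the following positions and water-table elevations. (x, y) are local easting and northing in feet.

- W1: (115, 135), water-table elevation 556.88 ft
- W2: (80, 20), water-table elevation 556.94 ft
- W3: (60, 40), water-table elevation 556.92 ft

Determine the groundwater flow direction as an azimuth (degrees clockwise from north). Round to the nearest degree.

330°

Taking W1 as reference: W2−W1 = (-35, -115, +0.06); W3−W1 = (-55, -95, +0.04).
Solve a·Δx + b·Δy = Δh: det = (-35)·(-95) − (-55)·(-115) = -3000.
∂h/∂x = [(+0.06)·(-95) − (+0.04)·(-115)] / -3000 = +0.0003667
∂h/∂y = [(-35)·(+0.04) − (-55)·(+0.06)] / -3000 = -0.0006333
Flow direction (−∇h) has components (-0.0003667 E, +0.0006333 N).
Azimuth = atan2(E, N) = atan2(-0.0003667, +0.0006333) = 329.9° ≈ 330°.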